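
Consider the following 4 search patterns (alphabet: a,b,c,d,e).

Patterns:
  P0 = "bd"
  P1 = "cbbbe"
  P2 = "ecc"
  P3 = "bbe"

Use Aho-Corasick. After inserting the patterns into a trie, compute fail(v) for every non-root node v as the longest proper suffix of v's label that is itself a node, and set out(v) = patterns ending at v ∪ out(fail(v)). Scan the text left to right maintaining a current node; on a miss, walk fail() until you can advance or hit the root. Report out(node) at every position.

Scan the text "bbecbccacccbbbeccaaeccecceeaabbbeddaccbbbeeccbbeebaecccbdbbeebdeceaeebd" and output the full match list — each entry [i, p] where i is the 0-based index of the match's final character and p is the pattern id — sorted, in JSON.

Build:
Trie (insert patterns):
  0='ε' goto b→1 c→3 e→8
  1='b' goto b→11 d→2
  2='bd' goto ·  ←P0
  3='c' goto b→4
  4='cb' goto b→5
  5='cbb' goto b→6
  6='cbbb' goto e→7
  7='cbbbe' goto ·  ←P1
  8='e' goto c→9
  9='ec' goto c→10
  10='ecc' goto ·  ←P2
  11='bb' goto e→12
  12='bbe' goto ·  ←P3

Failure links (BFS by depth):
  fail(1) 'b': from fail(0)=0 chase 'b': 0 ⇒ 0;  out=∅∪out(0)=∅
  fail(3) 'c': from fail(0)=0 chase 'c': 0 ⇒ 0;  out=∅∪out(0)=∅
  fail(8) 'e': from fail(0)=0 chase 'e': 0 ⇒ 0;  out=∅∪out(0)=∅
  fail(2) 'bd': from fail(1)=0 chase 'd': 0 ⇒ 0;  out={0}∪out(0)={0}
  fail(4) 'cb': from fail(3)=0 chase 'b': 0 ⇒ 1;  out=∅∪out(1)=∅
  fail(9) 'ec': from fail(8)=0 chase 'c': 0 ⇒ 3;  out=∅∪out(3)=∅
  fail(11) 'bb': from fail(1)=0 chase 'b': 0 ⇒ 1;  out=∅∪out(1)=∅
  fail(5) 'cbb': from fail(4)=1 chase 'b': 1 ⇒ 11;  out=∅∪out(11)=∅
  fail(10) 'ecc': from fail(9)=3 chase 'c': 3→0 ⇒ 3;  out={2}∪out(3)={2}
  fail(12) 'bbe': from fail(11)=1 chase 'e': 1→0 ⇒ 8;  out={3}∪out(8)={3}
  fail(6) 'cbbb': from fail(5)=11 chase 'b': 11→1 ⇒ 11;  out=∅∪out(11)=∅
  fail(7) 'cbbbe': from fail(6)=11 chase 'e': 11 ⇒ 12;  out={1}∪out(12)={1,3}

Text stream:
[0] read 'b'  n0⇒n1
[1] read 'b'  n1⇒n11
[2] read 'e'  n11⇒n12  → match P3@[0:2]
[3] read 'c'  n12⇒n9 ·f
[4] read 'b'  n9⇒n4 ·f
[5] read 'c'  n4⇒n3 ·f
[6] read 'c'  n3⇒n3 ·f
[7] read 'a'  n3⇒n0 ·f
[8] read 'c'  n0⇒n3
[9] read 'c'  n3⇒n3 ·f
[10] read 'c'  n3⇒n3 ·f
[11] read 'b'  n3⇒n4
[12] read 'b'  n4⇒n5
[13] read 'b'  n5⇒n6
[14] read 'e'  n6⇒n7  → match P1@[10:14],P3@[12:14]
[15] read 'c'  n7⇒n9 ·f
[16] read 'c'  n9⇒n10  → match P2@[14:16]
[17] read 'a'  n10⇒n0 ·f
[18] read 'a'  n0⇒n0
[19] read 'e'  n0⇒n8
[20] read 'c'  n8⇒n9
[21] read 'c'  n9⇒n10  → match P2@[19:21]
[22] read 'e'  n10⇒n8 ·f
[23] read 'c'  n8⇒n9
[24] read 'c'  n9⇒n10  → match P2@[22:24]
[25] read 'e'  n10⇒n8 ·f
[26] read 'e'  n8⇒n8 ·f
[27] read 'a'  n8⇒n0 ·f
[28] read 'a'  n0⇒n0
[29] read 'b'  n0⇒n1
[30] read 'b'  n1⇒n11
[31] read 'b'  n11⇒n11 ·f
[32] read 'e'  n11⇒n12  → match P3@[30:32]
[33] read 'd'  n12⇒n0 ·f
[34] read 'd'  n0⇒n0
[35] read 'a'  n0⇒n0
[36] read 'c'  n0⇒n3
[37] read 'c'  n3⇒n3 ·f
[38] read 'b'  n3⇒n4
[39] read 'b'  n4⇒n5
[40] read 'b'  n5⇒n6
[41] read 'e'  n6⇒n7  → match P1@[37:41],P3@[39:41]
[42] read 'e'  n7⇒n8 ·f
[43] read 'c'  n8⇒n9
[44] read 'c'  n9⇒n10  → match P2@[42:44]
[45] read 'b'  n10⇒n4 ·f
[46] read 'b'  n4⇒n5
[47] read 'e'  n5⇒n12 ·f  → match P3@[45:47]
[48] read 'e'  n12⇒n8 ·f
[49] read 'b'  n8⇒n1 ·f
[50] read 'a'  n1⇒n0 ·f
[51] read 'e'  n0⇒n8
[52] read 'c'  n8⇒n9
[53] read 'c'  n9⇒n10  → match P2@[51:53]
[54] read 'c'  n10⇒n3 ·f
[55] read 'b'  n3⇒n4
[56] read 'd'  n4⇒n2 ·f  → match P0@[55:56]
[57] read 'b'  n2⇒n1 ·f
[58] read 'b'  n1⇒n11
[59] read 'e'  n11⇒n12  → match P3@[57:59]
[60] read 'e'  n12⇒n8 ·f
[61] read 'b'  n8⇒n1 ·f
[62] read 'd'  n1⇒n2  → match P0@[61:62]
[63] read 'e'  n2⇒n8 ·f
[64] read 'c'  n8⇒n9
[65] read 'e'  n9⇒n8 ·f
[66] read 'a'  n8⇒n0 ·f
[67] read 'e'  n0⇒n8
[68] read 'e'  n8⇒n8 ·f
[69] read 'b'  n8⇒n1 ·f
[70] read 'd'  n1⇒n2  → match P0@[69:70]

All matches (sorted): [[2,3],[14,1],[14,3],[16,2],[21,2],[24,2],[32,3],[41,1],[41,3],[44,2],[47,3],[53,2],[56,0],[59,3],[62,0],[70,0]]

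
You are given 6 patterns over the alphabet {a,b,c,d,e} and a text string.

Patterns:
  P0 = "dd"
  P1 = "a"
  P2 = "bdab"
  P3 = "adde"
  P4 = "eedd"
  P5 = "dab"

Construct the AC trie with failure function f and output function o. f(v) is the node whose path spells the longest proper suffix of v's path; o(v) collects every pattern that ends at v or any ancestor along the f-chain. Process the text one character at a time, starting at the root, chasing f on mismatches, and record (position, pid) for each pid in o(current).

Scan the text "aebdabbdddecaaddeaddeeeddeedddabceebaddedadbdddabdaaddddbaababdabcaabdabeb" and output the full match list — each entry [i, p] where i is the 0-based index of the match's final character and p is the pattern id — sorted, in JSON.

Build:
Trie (insert patterns):
  0='ε' goto a→3 b→4 d→1 e→11
  1='d' goto a→15 d→2
  2='dd' goto ·  ←P0
  3='a' goto d→8  ←P1
  4='b' goto d→5
  5='bd' goto a→6
  6='bda' goto b→7
  7='bdab' goto ·  ←P2
  8='ad' goto d→9
  9='add' goto e→10
  10='adde' goto ·  ←P3
  11='e' goto e→12
  12='ee' goto d→13
  13='eed' goto d→14
  14='eedd' goto ·  ←P4
  15='da' goto b→16
  16='dab' goto ·  ←P5

BFS fail/out derivation:
  fail(1) 'd': from fail(0)=0 chase 'd': 0 ⇒ 0;  out=∅∪out(0)=∅
  fail(3) 'a': from fail(0)=0 chase 'a': 0 ⇒ 0;  out={1}∪out(0)={1}
  fail(4) 'b': from fail(0)=0 chase 'b': 0 ⇒ 0;  out=∅∪out(0)=∅
  fail(11) 'e': from fail(0)=0 chase 'e': 0 ⇒ 0;  out=∅∪out(0)=∅
  fail(2) 'dd': from fail(1)=0 chase 'd': 0 ⇒ 1;  out={0}∪out(1)={0}
  fail(5) 'bd': from fail(4)=0 chase 'd': 0 ⇒ 1;  out=∅∪out(1)=∅
  fail(8) 'ad': from fail(3)=0 chase 'd': 0 ⇒ 1;  out=∅∪out(1)=∅
  fail(12) 'ee': from fail(11)=0 chase 'e': 0 ⇒ 11;  out=∅∪out(11)=∅
  fail(15) 'da': from fail(1)=0 chase 'a': 0 ⇒ 3;  out=∅∪out(3)={1}
  fail(6) 'bda': from fail(5)=1 chase 'a': 1 ⇒ 15;  out=∅∪out(15)={1}
  fail(9) 'add': from fail(8)=1 chase 'd': 1 ⇒ 2;  out=∅∪out(2)={0}
  fail(13) 'eed': from fail(12)=11 chase 'd': 11→0 ⇒ 1;  out=∅∪out(1)=∅
  fail(16) 'dab': from fail(15)=3 chase 'b': 3→0 ⇒ 4;  out={5}∪out(4)={5}
  fail(7) 'bdab': from fail(6)=15 chase 'b': 15 ⇒ 16;  out={2}∪out(16)={2,5}
  fail(10) 'adde': from fail(9)=2 chase 'e': 2→1→0 ⇒ 11;  out={3}∪out(11)={3}
  fail(14) 'eedd': from fail(13)=1 chase 'd': 1 ⇒ 2;  out={4}∪out(2)={0,4}

Scan:
i=0 'a': node 0→3  ** P1@[0:0]
i=1 'e': node 3→11 (fail-walked)
i=2 'b': node 11→4 (fail-walked)
i=3 'd': node 4→5
i=4 'a': node 5→6  ** P1@[4:4]
i=5 'b': node 6→7  ** P2@[2:5],P5@[3:5]
i=6 'b': node 7→4 (fail-walked)
i=7 'd': node 4→5
i=8 'd': node 5→2 (fail-walked)  ** P0@[7:8]
i=9 'd': node 2→2 (fail-walked)  ** P0@[8:9]
i=10 'e': node 2→11 (fail-walked)
i=11 'c': node 11→0 (fail-walked)
i=12 'a': node 0→3  ** P1@[12:12]
i=13 'a': node 3→3 (fail-walked)  ** P1@[13:13]
i=14 'd': node 3→8
i=15 'd': node 8→9  ** P0@[14:15]
i=16 'e': node 9→10  ** P3@[13:16]
i=17 'a': node 10→3 (fail-walked)  ** P1@[17:17]
i=18 'd': node 3→8
i=19 'd': node 8→9  ** P0@[18:19]
i=20 'e': node 9→10  ** P3@[17:20]
i=21 'e': node 10→12 (fail-walked)
i=22 'e': node 12→12 (fail-walked)
i=23 'd': node 12→13
i=24 'd': node 13→14  ** P0@[23:24],P4@[21:24]
i=25 'e': node 14→11 (fail-walked)
i=26 'e': node 11→12
i=27 'd': node 12→13
i=28 'd': node 13→14  ** P0@[27:28],P4@[25:28]
i=29 'd': node 14→2 (fail-walked)  ** P0@[28:29]
i=30 'a': node 2→15 (fail-walked)  ** P1@[30:30]
i=31 'b': node 15→16  ** P5@[29:31]
i=32 'c': node 16→0 (fail-walked)
i=33 'e': node 0→11
i=34 'e': node 11→12
i=35 'b': node 12→4 (fail-walked)
i=36 'a': node 4→3 (fail-walked)  ** P1@[36:36]
i=37 'd': node 3→8
i=38 'd': node 8→9  ** P0@[37:38]
i=39 'e': node 9→10  ** P3@[36:39]
i=40 'd': node 10→1 (fail-walked)
i=41 'a': node 1→15  ** P1@[41:41]
i=42 'd': node 15→8 (fail-walked)
i=43 'b': node 8→4 (fail-walked)
i=44 'd': node 4→5
i=45 'd': node 5→2 (fail-walked)  ** P0@[44:45]
i=46 'd': node 2→2 (fail-walked)  ** P0@[45:46]
i=47 'a': node 2→15 (fail-walked)  ** P1@[47:47]
i=48 'b': node 15→16  ** P5@[46:48]
i=49 'd': node 16→5 (fail-walked)
i=50 'a': node 5→6  ** P1@[50:50]
i=51 'a': node 6→3 (fail-walked)  ** P1@[51:51]
i=52 'd': node 3→8
i=53 'd': node 8→9  ** P0@[52:53]
i=54 'd': node 9→2 (fail-walked)  ** P0@[53:54]
i=55 'd': node 2→2 (fail-walked)  ** P0@[54:55]
i=56 'b': node 2→4 (fail-walked)
i=57 'a': node 4→3 (fail-walked)  ** P1@[57:57]
i=58 'a': node 3→3 (fail-walked)  ** P1@[58:58]
i=59 'b': node 3→4 (fail-walked)
i=60 'a': node 4→3 (fail-walked)  ** P1@[60:60]
i=61 'b': node 3→4 (fail-walked)
i=62 'd': node 4→5
i=63 'a': node 5→6  ** P1@[63:63]
i=64 'b': node 6→7  ** P2@[61:64],P5@[62:64]
i=65 'c': node 7→0 (fail-walked)
i=66 'a': node 0→3  ** P1@[66:66]
i=67 'a': node 3→3 (fail-walked)  ** P1@[67:67]
i=68 'b': node 3→4 (fail-walked)
i=69 'd': node 4→5
i=70 'a': node 5→6  ** P1@[70:70]
i=71 'b': node 6→7  ** P2@[68:71],P5@[69:71]
i=72 'e': node 7→11 (fail-walked)
i=73 'b': node 11→4 (fail-walked)

All matches (sorted): [[0,1],[4,1],[5,2],[5,5],[8,0],[9,0],[12,1],[13,1],[15,0],[16,3],[17,1],[19,0],[20,3],[24,0],[24,4],[28,0],[28,4],[29,0],[30,1],[31,5],[36,1],[38,0],[39,3],[41,1],[45,0],[46,0],[47,1],[48,5],[50,1],[51,1],[53,0],[54,0],[55,0],[57,1],[58,1],[60,1],[63,1],[64,2],[64,5],[66,1],[67,1],[70,1],[71,2],[71,5]]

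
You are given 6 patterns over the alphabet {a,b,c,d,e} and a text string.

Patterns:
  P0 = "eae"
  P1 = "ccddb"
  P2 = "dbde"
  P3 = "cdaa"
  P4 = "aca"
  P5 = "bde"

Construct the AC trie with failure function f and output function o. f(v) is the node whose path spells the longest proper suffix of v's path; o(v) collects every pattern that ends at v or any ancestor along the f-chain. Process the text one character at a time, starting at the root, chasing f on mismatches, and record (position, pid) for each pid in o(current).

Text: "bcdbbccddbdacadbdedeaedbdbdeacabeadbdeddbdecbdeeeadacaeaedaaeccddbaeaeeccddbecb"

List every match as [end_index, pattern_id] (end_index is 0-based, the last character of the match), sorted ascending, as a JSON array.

Construct AC machine:
Trie nodes:
  n0 'ε': a→16 b→19 c→4 d→9 e→1
  n1 'e': a→2
  n2 'ea': e→3
  n3 'eae': ·  ←P0
  n4 'c': c→5 d→13
  n5 'cc': d→6
  n6 'ccd': d→7
  n7 'ccdd': b→8
  n8 'ccddb': ·  ←P1
  n9 'd': b→10
  n10 'db': d→11
  n11 'dbd': e→12
  n12 'dbde': ·  ←P2
  n13 'cd': a→14
  n14 'cda': a→15
  n15 'cdaa': ·  ←P3
  n16 'a': c→17
  n17 'ac': a→18
  n18 'aca': ·  ←P4
  n19 'b': d→20
  n20 'bd': e→21
  n21 'bde': ·  ←P5

Failure links (BFS by depth):
  fail(1) 'e': from fail(0)=0 chase 'e': 0 ⇒ 0;  out=∅∪out(0)=∅
  fail(4) 'c': from fail(0)=0 chase 'c': 0 ⇒ 0;  out=∅∪out(0)=∅
  fail(9) 'd': from fail(0)=0 chase 'd': 0 ⇒ 0;  out=∅∪out(0)=∅
  fail(16) 'a': from fail(0)=0 chase 'a': 0 ⇒ 0;  out=∅∪out(0)=∅
  fail(19) 'b': from fail(0)=0 chase 'b': 0 ⇒ 0;  out=∅∪out(0)=∅
  fail(2) 'ea': from fail(1)=0 chase 'a': 0 ⇒ 16;  out=∅∪out(16)=∅
  fail(5) 'cc': from fail(4)=0 chase 'c': 0 ⇒ 4;  out=∅∪out(4)=∅
  fail(10) 'db': from fail(9)=0 chase 'b': 0 ⇒ 19;  out=∅∪out(19)=∅
  fail(13) 'cd': from fail(4)=0 chase 'd': 0 ⇒ 9;  out=∅∪out(9)=∅
  fail(17) 'ac': from fail(16)=0 chase 'c': 0 ⇒ 4;  out=∅∪out(4)=∅
  fail(20) 'bd': from fail(19)=0 chase 'd': 0 ⇒ 9;  out=∅∪out(9)=∅
  fail(3) 'eae': from fail(2)=16 chase 'e': 16→0 ⇒ 1;  out={0}∪out(1)={0}
  fail(6) 'ccd': from fail(5)=4 chase 'd': 4 ⇒ 13;  out=∅∪out(13)=∅
  fail(11) 'dbd': from fail(10)=19 chase 'd': 19 ⇒ 20;  out=∅∪out(20)=∅
  fail(14) 'cda': from fail(13)=9 chase 'a': 9→0 ⇒ 16;  out=∅∪out(16)=∅
  fail(18) 'aca': from fail(17)=4 chase 'a': 4→0 ⇒ 16;  out={4}∪out(16)={4}
  fail(21) 'bde': from fail(20)=9 chase 'e': 9→0 ⇒ 1;  out={5}∪out(1)={5}
  fail(7) 'ccdd': from fail(6)=13 chase 'd': 13→9→0 ⇒ 9;  out=∅∪out(9)=∅
  fail(12) 'dbde': from fail(11)=20 chase 'e': 20 ⇒ 21;  out={2}∪out(21)={2,5}
  fail(15) 'cdaa': from fail(14)=16 chase 'a': 16→0 ⇒ 16;  out={3}∪out(16)={3}
  fail(8) 'ccddb': from fail(7)=9 chase 'b': 9 ⇒ 10;  out={1}∪out(10)={1}

Text stream:
[0] read 'b'  n0⇒n19
[1] read 'c'  n19⇒n4 ·f
[2] read 'd'  n4⇒n13
[3] read 'b'  n13⇒n10 ·f
[4] read 'b'  n10⇒n19 ·f
[5] read 'c'  n19⇒n4 ·f
[6] read 'c'  n4⇒n5
[7] read 'd'  n5⇒n6
[8] read 'd'  n6⇒n7
[9] read 'b'  n7⇒n8  → match P1@[5:9]
[10] read 'd'  n8⇒n11 ·f
[11] read 'a'  n11⇒n16 ·f
[12] read 'c'  n16⇒n17
[13] read 'a'  n17⇒n18  → match P4@[11:13]
[14] read 'd'  n18⇒n9 ·f
[15] read 'b'  n9⇒n10
[16] read 'd'  n10⇒n11
[17] read 'e'  n11⇒n12  → match P2@[14:17],P5@[15:17]
[18] read 'd'  n12⇒n9 ·f
[19] read 'e'  n9⇒n1 ·f
[20] read 'a'  n1⇒n2
[21] read 'e'  n2⇒n3  → match P0@[19:21]
[22] read 'd'  n3⇒n9 ·f
[23] read 'b'  n9⇒n10
[24] read 'd'  n10⇒n11
[25] read 'b'  n11⇒n10 ·f
[26] read 'd'  n10⇒n11
[27] read 'e'  n11⇒n12  → match P2@[24:27],P5@[25:27]
[28] read 'a'  n12⇒n2 ·f
[29] read 'c'  n2⇒n17 ·f
[30] read 'a'  n17⇒n18  → match P4@[28:30]
[31] read 'b'  n18⇒n19 ·f
[32] read 'e'  n19⇒n1 ·f
[33] read 'a'  n1⇒n2
[34] read 'd'  n2⇒n9 ·f
[35] read 'b'  n9⇒n10
[36] read 'd'  n10⇒n11
[37] read 'e'  n11⇒n12  → match P2@[34:37],P5@[35:37]
[38] read 'd'  n12⇒n9 ·f
[39] read 'd'  n9⇒n9 ·f
[40] read 'b'  n9⇒n10
[41] read 'd'  n10⇒n11
[42] read 'e'  n11⇒n12  → match P2@[39:42],P5@[40:42]
[43] read 'c'  n12⇒n4 ·f
[44] read 'b'  n4⇒n19 ·f
[45] read 'd'  n19⇒n20
[46] read 'e'  n20⇒n21  → match P5@[44:46]
[47] read 'e'  n21⇒n1 ·f
[48] read 'e'  n1⇒n1 ·f
[49] read 'a'  n1⇒n2
[50] read 'd'  n2⇒n9 ·f
[51] read 'a'  n9⇒n16 ·f
[52] read 'c'  n16⇒n17
[53] read 'a'  n17⇒n18  → match P4@[51:53]
[54] read 'e'  n18⇒n1 ·f
[55] read 'a'  n1⇒n2
[56] read 'e'  n2⇒n3  → match P0@[54:56]
[57] read 'd'  n3⇒n9 ·f
[58] read 'a'  n9⇒n16 ·f
[59] read 'a'  n16⇒n16 ·f
[60] read 'e'  n16⇒n1 ·f
[61] read 'c'  n1⇒n4 ·f
[62] read 'c'  n4⇒n5
[63] read 'd'  n5⇒n6
[64] read 'd'  n6⇒n7
[65] read 'b'  n7⇒n8  → match P1@[61:65]
[66] read 'a'  n8⇒n16 ·f
[67] read 'e'  n16⇒n1 ·f
[68] read 'a'  n1⇒n2
[69] read 'e'  n2⇒n3  → match P0@[67:69]
[70] read 'e'  n3⇒n1 ·f
[71] read 'c'  n1⇒n4 ·f
[72] read 'c'  n4⇒n5
[73] read 'd'  n5⇒n6
[74] read 'd'  n6⇒n7
[75] read 'b'  n7⇒n8  → match P1@[71:75]
[76] read 'e'  n8⇒n1 ·f
[77] read 'c'  n1⇒n4 ·f
[78] read 'b'  n4⇒n19 ·f

All matches (sorted): [[9,1],[13,4],[17,2],[17,5],[21,0],[27,2],[27,5],[30,4],[37,2],[37,5],[42,2],[42,5],[46,5],[53,4],[56,0],[65,1],[69,0],[75,1]]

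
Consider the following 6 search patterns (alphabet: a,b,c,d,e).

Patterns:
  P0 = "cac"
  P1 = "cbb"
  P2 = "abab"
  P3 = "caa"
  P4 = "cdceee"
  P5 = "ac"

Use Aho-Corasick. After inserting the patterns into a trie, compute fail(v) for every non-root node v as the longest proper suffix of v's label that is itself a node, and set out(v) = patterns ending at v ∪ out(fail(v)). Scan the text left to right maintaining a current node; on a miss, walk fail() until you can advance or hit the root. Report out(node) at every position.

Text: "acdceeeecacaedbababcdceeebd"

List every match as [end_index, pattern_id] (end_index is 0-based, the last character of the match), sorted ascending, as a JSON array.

Construct AC machine:
Trie (insert patterns):
  n0 'ε': a→6 c→1
  n1 'c': a→2 b→4 d→11
  n2 'ca': a→10 c→3
  n3 'cac': ·  [P0 ends]
  n4 'cb': b→5
  n5 'cbb': ·  [P1 ends]
  n6 'a': b→7 c→16
  n7 'ab': a→8
  n8 'aba': b→9
  n9 'abab': ·  [P2 ends]
  n10 'caa': ·  [P3 ends]
  n11 'cd': c→12
  n12 'cdc': e→13
  n13 'cdce': e→14
  n14 'cdcee': e→15
  n15 'cdceee': ·  [P4 ends]
  n16 'ac': ·  [P5 ends]

BFS fail/out derivation:
  fail(1) 'c': from fail(0)=0 chase 'c': 0 ⇒ 0;  out=∅∪out(0)=∅
  fail(6) 'a': from fail(0)=0 chase 'a': 0 ⇒ 0;  out=∅∪out(0)=∅
  fail(2) 'ca': from fail(1)=0 chase 'a': 0 ⇒ 6;  out=∅∪out(6)=∅
  fail(4) 'cb': from fail(1)=0 chase 'b': 0 ⇒ 0;  out=∅∪out(0)=∅
  fail(7) 'ab': from fail(6)=0 chase 'b': 0 ⇒ 0;  out=∅∪out(0)=∅
  fail(11) 'cd': from fail(1)=0 chase 'd': 0 ⇒ 0;  out=∅∪out(0)=∅
  fail(16) 'ac': from fail(6)=0 chase 'c': 0 ⇒ 1;  out={5}∪out(1)={5}
  fail(3) 'cac': from fail(2)=6 chase 'c': 6 ⇒ 16;  out={0}∪out(16)={0,5}
  fail(5) 'cbb': from fail(4)=0 chase 'b': 0 ⇒ 0;  out={1}∪out(0)={1}
  fail(8) 'aba': from fail(7)=0 chase 'a': 0 ⇒ 6;  out=∅∪out(6)=∅
  fail(10) 'caa': from fail(2)=6 chase 'a': 6→0 ⇒ 6;  out={3}∪out(6)={3}
  fail(12) 'cdc': from fail(11)=0 chase 'c': 0 ⇒ 1;  out=∅∪out(1)=∅
  fail(9) 'abab': from fail(8)=6 chase 'b': 6 ⇒ 7;  out={2}∪out(7)={2}
  fail(13) 'cdce': from fail(12)=1 chase 'e': 1→0 ⇒ 0;  out=∅∪out(0)=∅
  fail(14) 'cdcee': from fail(13)=0 chase 'e': 0 ⇒ 0;  out=∅∪out(0)=∅
  fail(15) 'cdceee': from fail(14)=0 chase 'e': 0 ⇒ 0;  out={4}∪out(0)={4}

Scan:
pos 0 'a': at 6
pos 1 'c': at 16  emit P5@[0:1]
pos 2 'd': at 11 ·f
pos 3 'c': at 12
pos 4 'e': at 13
pos 5 'e': at 14
pos 6 'e': at 15  emit P4@[1:6]
pos 7 'e': at 0 ·f
pos 8 'c': at 1
pos 9 'a': at 2
pos 10 'c': at 3  emit P0@[8:10],P5@[9:10]
pos 11 'a': at 2 ·f
pos 12 'e': at 0 ·f
pos 13 'd': at 0
pos 14 'b': at 0
pos 15 'a': at 6
pos 16 'b': at 7
pos 17 'a': at 8
pos 18 'b': at 9  emit P2@[15:18]
pos 19 'c': at 1 ·f
pos 20 'd': at 11
pos 21 'c': at 12
pos 22 'e': at 13
pos 23 'e': at 14
pos 24 'e': at 15  emit P4@[19:24]
pos 25 'b': at 0 ·f
pos 26 'd': at 0

Matches: [[1,5],[6,4],[10,0],[10,5],[18,2],[24,4]]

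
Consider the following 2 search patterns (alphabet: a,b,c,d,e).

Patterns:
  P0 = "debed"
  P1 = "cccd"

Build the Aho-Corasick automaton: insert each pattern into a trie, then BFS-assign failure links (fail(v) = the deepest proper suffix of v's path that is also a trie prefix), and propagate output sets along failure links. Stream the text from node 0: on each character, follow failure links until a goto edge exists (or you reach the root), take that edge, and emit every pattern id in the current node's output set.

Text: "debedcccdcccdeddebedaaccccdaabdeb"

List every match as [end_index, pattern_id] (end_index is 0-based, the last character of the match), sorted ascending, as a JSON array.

Build:
Trie nodes:
  0='ε' goto c→6 d→1
  1='d' goto e→2
  2='de' goto b→3
  3='deb' goto e→4
  4='debe' goto d→5
  5='debed' goto ·  [P0 ends]
  6='c' goto c→7
  7='cc' goto c→8
  8='ccc' goto d→9
  9='cccd' goto ·  [P1 ends]

Failure links (BFS by depth):
  n1('d'): parent n0 fail=0; on 'd' 0 → fail=0;  out ∅∪∅=∅
  n6('c'): parent n0 fail=0; on 'c' 0 → fail=0;  out ∅∪∅=∅
  n2('de'): parent n1 fail=0; on 'e' 0 → fail=0;  out ∅∪∅=∅
  n7('cc'): parent n6 fail=0; on 'c' 0 → fail=6;  out ∅∪∅=∅
  n3('deb'): parent n2 fail=0; on 'b' 0 → fail=0;  out ∅∪∅=∅
  n8('ccc'): parent n7 fail=6; on 'c' 6 → fail=7;  out ∅∪∅=∅
  n4('debe'): parent n3 fail=0; on 'e' 0 → fail=0;  out ∅∪∅=∅
  n9('cccd'): parent n8 fail=7; on 'd' 7→6→0 → fail=1;  out {1}∪∅={1}
  n5('debed'): parent n4 fail=0; on 'd' 0 → fail=1;  out {0}∪∅={0}

Text stream:
pos 0 'd': at 1
pos 1 'e': at 2
pos 2 'b': at 3
pos 3 'e': at 4
pos 4 'd': at 5  → match P0@[0:4]
pos 5 'c': at 6 (via fail)
pos 6 'c': at 7
pos 7 'c': at 8
pos 8 'd': at 9  → match P1@[5:8]
pos 9 'c': at 6 (via fail)
pos 10 'c': at 7
pos 11 'c': at 8
pos 12 'd': at 9  → match P1@[9:12]
pos 13 'e': at 2 (via fail)
pos 14 'd': at 1 (via fail)
pos 15 'd': at 1 (via fail)
pos 16 'e': at 2
pos 17 'b': at 3
pos 18 'e': at 4
pos 19 'd': at 5  → match P0@[15:19]
pos 20 'a': at 0 (via fail)
pos 21 'a': at 0
pos 22 'c': at 6
pos 23 'c': at 7
pos 24 'c': at 8
pos 25 'c': at 8 (via fail)
pos 26 'd': at 9  → match P1@[23:26]
pos 27 'a': at 0 (via fail)
pos 28 'a': at 0
pos 29 'b': at 0
pos 30 'd': at 1
pos 31 'e': at 2
pos 32 'b': at 3

All matches (sorted): [[4,0],[8,1],[12,1],[19,0],[26,1]]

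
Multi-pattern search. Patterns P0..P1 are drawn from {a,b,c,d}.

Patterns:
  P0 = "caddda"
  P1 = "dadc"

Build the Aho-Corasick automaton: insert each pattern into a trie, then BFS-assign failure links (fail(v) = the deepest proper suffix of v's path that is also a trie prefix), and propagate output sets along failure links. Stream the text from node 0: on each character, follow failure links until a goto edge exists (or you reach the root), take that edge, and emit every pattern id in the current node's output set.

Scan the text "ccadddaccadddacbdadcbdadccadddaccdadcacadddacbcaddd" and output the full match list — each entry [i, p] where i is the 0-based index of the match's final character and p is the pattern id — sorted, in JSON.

Build automaton:
Trie (insert patterns):
  n0 'ε': c→1 d→7
  n1 'c': a→2
  n2 'ca': d→3
  n3 'cad': d→4
  n4 'cadd': d→5
  n5 'caddd': a→6
  n6 'caddda': ·  [P0 ends]
  n7 'd': a→8
  n8 'da': d→9
  n9 'dad': c→10
  n10 'dadc': ·  [P1 ends]

BFS fail/out derivation:
  fail(1) 'c': from fail(0)=0 chase 'c': 0 ⇒ 0;  out=∅∪out(0)=∅
  fail(7) 'd': from fail(0)=0 chase 'd': 0 ⇒ 0;  out=∅∪out(0)=∅
  fail(2) 'ca': from fail(1)=0 chase 'a': 0 ⇒ 0;  out=∅∪out(0)=∅
  fail(8) 'da': from fail(7)=0 chase 'a': 0 ⇒ 0;  out=∅∪out(0)=∅
  fail(3) 'cad': from fail(2)=0 chase 'd': 0 ⇒ 7;  out=∅∪out(7)=∅
  fail(9) 'dad': from fail(8)=0 chase 'd': 0 ⇒ 7;  out=∅∪out(7)=∅
  fail(4) 'cadd': from fail(3)=7 chase 'd': 7→0 ⇒ 7;  out=∅∪out(7)=∅
  fail(10) 'dadc': from fail(9)=7 chase 'c': 7→0 ⇒ 1;  out={1}∪out(1)={1}
  fail(5) 'caddd': from fail(4)=7 chase 'd': 7→0 ⇒ 7;  out=∅∪out(7)=∅
  fail(6) 'caddda': from fail(5)=7 chase 'a': 7 ⇒ 8;  out={0}∪out(8)={0}

Text stream:
[0] read 'c'  n0⇒n1
[1] read 'c'  n1⇒n1 (fail-walked)
[2] read 'a'  n1⇒n2
[3] read 'd'  n2⇒n3
[4] read 'd'  n3⇒n4
[5] read 'd'  n4⇒n5
[6] read 'a'  n5⇒n6  emit P0@[1:6]
[7] read 'c'  n6⇒n1 (fail-walked)
[8] read 'c'  n1⇒n1 (fail-walked)
[9] read 'a'  n1⇒n2
[10] read 'd'  n2⇒n3
[11] read 'd'  n3⇒n4
[12] read 'd'  n4⇒n5
[13] read 'a'  n5⇒n6  emit P0@[8:13]
[14] read 'c'  n6⇒n1 (fail-walked)
[15] read 'b'  n1⇒n0 (fail-walked)
[16] read 'd'  n0⇒n7
[17] read 'a'  n7⇒n8
[18] read 'd'  n8⇒n9
[19] read 'c'  n9⇒n10  emit P1@[16:19]
[20] read 'b'  n10⇒n0 (fail-walked)
[21] read 'd'  n0⇒n7
[22] read 'a'  n7⇒n8
[23] read 'd'  n8⇒n9
[24] read 'c'  n9⇒n10  emit P1@[21:24]
[25] read 'c'  n10⇒n1 (fail-walked)
[26] read 'a'  n1⇒n2
[27] read 'd'  n2⇒n3
[28] read 'd'  n3⇒n4
[29] read 'd'  n4⇒n5
[30] read 'a'  n5⇒n6  emit P0@[25:30]
[31] read 'c'  n6⇒n1 (fail-walked)
[32] read 'c'  n1⇒n1 (fail-walked)
[33] read 'd'  n1⇒n7 (fail-walked)
[34] read 'a'  n7⇒n8
[35] read 'd'  n8⇒n9
[36] read 'c'  n9⇒n10  emit P1@[33:36]
[37] read 'a'  n10⇒n2 (fail-walked)
[38] read 'c'  n2⇒n1 (fail-walked)
[39] read 'a'  n1⇒n2
[40] read 'd'  n2⇒n3
[41] read 'd'  n3⇒n4
[42] read 'd'  n4⇒n5
[43] read 'a'  n5⇒n6  emit P0@[38:43]
[44] read 'c'  n6⇒n1 (fail-walked)
[45] read 'b'  n1⇒n0 (fail-walked)
[46] read 'c'  n0⇒n1
[47] read 'a'  n1⇒n2
[48] read 'd'  n2⇒n3
[49] read 'd'  n3⇒n4
[50] read 'd'  n4⇒n5

All matches (sorted): [[6,0],[13,0],[19,1],[24,1],[30,0],[36,1],[43,0]]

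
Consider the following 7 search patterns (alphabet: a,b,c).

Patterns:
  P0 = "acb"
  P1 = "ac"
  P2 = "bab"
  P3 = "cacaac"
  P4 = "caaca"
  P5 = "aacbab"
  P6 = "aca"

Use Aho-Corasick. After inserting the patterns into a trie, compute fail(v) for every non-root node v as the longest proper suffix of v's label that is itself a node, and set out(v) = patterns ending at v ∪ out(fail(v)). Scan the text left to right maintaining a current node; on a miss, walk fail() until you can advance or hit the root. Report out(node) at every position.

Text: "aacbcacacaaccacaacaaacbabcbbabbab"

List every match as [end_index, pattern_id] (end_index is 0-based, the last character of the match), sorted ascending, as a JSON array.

Build automaton:
Trie (insert patterns):
  n0 'ε': a→1 b→4 c→7
  n1 'a': a→16 c→2
  n2 'ac': a→21 b→3  ←P1
  n3 'acb': ·  ←P0
  n4 'b': a→5
  n5 'ba': b→6
  n6 'bab': ·  ←P2
  n7 'c': a→8
  n8 'ca': a→13 c→9
  n9 'cac': a→10
  n10 'caca': a→11
  n11 'cacaa': c→12
  n12 'cacaac': ·  ←P3
  n13 'caa': c→14
  n14 'caac': a→15
  n15 'caaca': ·  ←P4
  n16 'aa': c→17
  n17 'aac': b→18
  n18 'aacb': a→19
  n19 'aacba': b→20
  n20 'aacbab': ·  ←P5
  n21 'aca': ·  ←P6

BFS fail/out derivation:
  n1('a'): parent n0 fail=0; on 'a' 0 → fail=0;  out ∅∪∅=∅
  n4('b'): parent n0 fail=0; on 'b' 0 → fail=0;  out ∅∪∅=∅
  n7('c'): parent n0 fail=0; on 'c' 0 → fail=0;  out ∅∪∅=∅
  n2('ac'): parent n1 fail=0; on 'c' 0 → fail=7;  out {1}∪∅={1}
  n5('ba'): parent n4 fail=0; on 'a' 0 → fail=1;  out ∅∪∅=∅
  n8('ca'): parent n7 fail=0; on 'a' 0 → fail=1;  out ∅∪∅=∅
  n16('aa'): parent n1 fail=0; on 'a' 0 → fail=1;  out ∅∪∅=∅
  n3('acb'): parent n2 fail=7; on 'b' 7→0 → fail=4;  out {0}∪∅={0}
  n6('bab'): parent n5 fail=1; on 'b' 1→0 → fail=4;  out {2}∪∅={2}
  n9('cac'): parent n8 fail=1; on 'c' 1 → fail=2;  out ∅∪{1}={1}
  n13('caa'): parent n8 fail=1; on 'a' 1 → fail=16;  out ∅∪∅=∅
  n17('aac'): parent n16 fail=1; on 'c' 1 → fail=2;  out ∅∪{1}={1}
  n21('aca'): parent n2 fail=7; on 'a' 7 → fail=8;  out {6}∪∅={6}
  n10('caca'): parent n9 fail=2; on 'a' 2 → fail=21;  out ∅∪{6}={6}
  n14('caac'): parent n13 fail=16; on 'c' 16 → fail=17;  out ∅∪{1}={1}
  n18('aacb'): parent n17 fail=2; on 'b' 2 → fail=3;  out ∅∪{0}={0}
  n11('cacaa'): parent n10 fail=21; on 'a' 21→8 → fail=13;  out ∅∪∅=∅
  n15('caaca'): parent n14 fail=17; on 'a' 17→2 → fail=21;  out {4}∪{6}={4,6}
  n19('aacba'): parent n18 fail=3; on 'a' 3→4 → fail=5;  out ∅∪∅=∅
  n12('cacaac'): parent n11 fail=13; on 'c' 13 → fail=14;  out {3}∪{1}={1,3}
  n20('aacbab'): parent n19 fail=5; on 'b' 5 → fail=6;  out {5}∪{2}={2,5}

Run:
[0] read 'a'  n0⇒n1
[1] read 'a'  n1⇒n16
[2] read 'c'  n16⇒n17  emit P1@[1:2]
[3] read 'b'  n17⇒n18  emit P0@[1:3]
[4] read 'c'  n18⇒n7 (via fail)
[5] read 'a'  n7⇒n8
[6] read 'c'  n8⇒n9  emit P1@[5:6]
[7] read 'a'  n9⇒n10  emit P6@[5:7]
[8] read 'c'  n10⇒n9 (via fail)  emit P1@[7:8]
[9] read 'a'  n9⇒n10  emit P6@[7:9]
[10] read 'a'  n10⇒n11
[11] read 'c'  n11⇒n12  emit P1@[10:11],P3@[6:11]
[12] read 'c'  n12⇒n7 (via fail)
[13] read 'a'  n7⇒n8
[14] read 'c'  n8⇒n9  emit P1@[13:14]
[15] read 'a'  n9⇒n10  emit P6@[13:15]
[16] read 'a'  n10⇒n11
[17] read 'c'  n11⇒n12  emit P1@[16:17],P3@[12:17]
[18] read 'a'  n12⇒n15 (via fail)  emit P4@[14:18],P6@[16:18]
[19] read 'a'  n15⇒n13 (via fail)
[20] read 'a'  n13⇒n16 (via fail)
[21] read 'c'  n16⇒n17  emit P1@[20:21]
[22] read 'b'  n17⇒n18  emit P0@[20:22]
[23] read 'a'  n18⇒n19
[24] read 'b'  n19⇒n20  emit P2@[22:24],P5@[19:24]
[25] read 'c'  n20⇒n7 (via fail)
[26] read 'b'  n7⇒n4 (via fail)
[27] read 'b'  n4⇒n4 (via fail)
[28] read 'a'  n4⇒n5
[29] read 'b'  n5⇒n6  emit P2@[27:29]
[30] read 'b'  n6⇒n4 (via fail)
[31] read 'a'  n4⇒n5
[32] read 'b'  n5⇒n6  emit P2@[30:32]

All matches (sorted): [[2,1],[3,0],[6,1],[7,6],[8,1],[9,6],[11,1],[11,3],[14,1],[15,6],[17,1],[17,3],[18,4],[18,6],[21,1],[22,0],[24,2],[24,5],[29,2],[32,2]]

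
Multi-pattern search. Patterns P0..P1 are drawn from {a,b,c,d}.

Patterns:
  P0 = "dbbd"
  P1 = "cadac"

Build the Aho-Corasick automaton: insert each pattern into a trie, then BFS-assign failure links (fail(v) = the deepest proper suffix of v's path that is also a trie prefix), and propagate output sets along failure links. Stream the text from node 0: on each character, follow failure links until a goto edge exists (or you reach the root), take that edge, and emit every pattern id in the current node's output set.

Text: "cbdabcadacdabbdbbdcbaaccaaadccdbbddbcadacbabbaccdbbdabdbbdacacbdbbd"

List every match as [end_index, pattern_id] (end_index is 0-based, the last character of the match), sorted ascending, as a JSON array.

Construct AC machine:
Trie (insert patterns):
  n0 'ε': c→5 d→1
  n1 'd': b→2
  n2 'db': b→3
  n3 'dbb': d→4
  n4 'dbbd': ·  ←P0
  n5 'c': a→6
  n6 'ca': d→7
  n7 'cad': a→8
  n8 'cada': c→9
  n9 'cadac': ·  ←P1

Failure links (BFS by depth):
  n1('d'): parent n0 fail=0; on 'd' 0 → fail=0;  out ∅∪∅=∅
  n5('c'): parent n0 fail=0; on 'c' 0 → fail=0;  out ∅∪∅=∅
  n2('db'): parent n1 fail=0; on 'b' 0 → fail=0;  out ∅∪∅=∅
  n6('ca'): parent n5 fail=0; on 'a' 0 → fail=0;  out ∅∪∅=∅
  n3('dbb'): parent n2 fail=0; on 'b' 0 → fail=0;  out ∅∪∅=∅
  n7('cad'): parent n6 fail=0; on 'd' 0 → fail=1;  out ∅∪∅=∅
  n4('dbbd'): parent n3 fail=0; on 'd' 0 → fail=1;  out {0}∪∅={0}
  n8('cada'): parent n7 fail=1; on 'a' 1→0 → fail=0;  out ∅∪∅=∅
  n9('cadac'): parent n8 fail=0; on 'c' 0 → fail=5;  out {1}∪∅={1}

Scan:
pos 0 'c': at 5
pos 1 'b': at 0 (via fail)
pos 2 'd': at 1
pos 3 'a': at 0 (via fail)
pos 4 'b': at 0
pos 5 'c': at 5
pos 6 'a': at 6
pos 7 'd': at 7
pos 8 'a': at 8
pos 9 'c': at 9  emit P1@[5:9]
pos 10 'd': at 1 (via fail)
pos 11 'a': at 0 (via fail)
pos 12 'b': at 0
pos 13 'b': at 0
pos 14 'd': at 1
pos 15 'b': at 2
pos 16 'b': at 3
pos 17 'd': at 4  emit P0@[14:17]
pos 18 'c': at 5 (via fail)
pos 19 'b': at 0 (via fail)
pos 20 'a': at 0
pos 21 'a': at 0
pos 22 'c': at 5
pos 23 'c': at 5 (via fail)
pos 24 'a': at 6
pos 25 'a': at 0 (via fail)
pos 26 'a': at 0
pos 27 'd': at 1
pos 28 'c': at 5 (via fail)
pos 29 'c': at 5 (via fail)
pos 30 'd': at 1 (via fail)
pos 31 'b': at 2
pos 32 'b': at 3
pos 33 'd': at 4  emit P0@[30:33]
pos 34 'd': at 1 (via fail)
pos 35 'b': at 2
pos 36 'c': at 5 (via fail)
pos 37 'a': at 6
pos 38 'd': at 7
pos 39 'a': at 8
pos 40 'c': at 9  emit P1@[36:40]
pos 41 'b': at 0 (via fail)
pos 42 'a': at 0
pos 43 'b': at 0
pos 44 'b': at 0
pos 45 'a': at 0
pos 46 'c': at 5
pos 47 'c': at 5 (via fail)
pos 48 'd': at 1 (via fail)
pos 49 'b': at 2
pos 50 'b': at 3
pos 51 'd': at 4  emit P0@[48:51]
pos 52 'a': at 0 (via fail)
pos 53 'b': at 0
pos 54 'd': at 1
pos 55 'b': at 2
pos 56 'b': at 3
pos 57 'd': at 4  emit P0@[54:57]
pos 58 'a': at 0 (via fail)
pos 59 'c': at 5
pos 60 'a': at 6
pos 61 'c': at 5 (via fail)
pos 62 'b': at 0 (via fail)
pos 63 'd': at 1
pos 64 'b': at 2
pos 65 'b': at 3
pos 66 'd': at 4  emit P0@[63:66]

Result: [[9,1],[17,0],[33,0],[40,1],[51,0],[57,0],[66,0]]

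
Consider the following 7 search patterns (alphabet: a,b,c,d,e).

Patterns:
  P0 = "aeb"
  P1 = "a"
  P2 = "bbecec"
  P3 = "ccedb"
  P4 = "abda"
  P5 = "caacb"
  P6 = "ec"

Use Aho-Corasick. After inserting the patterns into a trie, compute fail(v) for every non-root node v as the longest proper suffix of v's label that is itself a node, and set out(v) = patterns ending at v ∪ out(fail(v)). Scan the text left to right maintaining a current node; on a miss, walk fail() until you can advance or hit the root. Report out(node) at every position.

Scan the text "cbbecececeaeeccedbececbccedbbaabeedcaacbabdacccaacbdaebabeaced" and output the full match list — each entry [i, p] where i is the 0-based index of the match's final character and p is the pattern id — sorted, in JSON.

Build automaton:
Trie (insert patterns):
  n0 'ε': a→1 b→4 c→10 e→22
  n1 'a': b→15 e→2  [P1 ends]
  n2 'ae': b→3
  n3 'aeb': ·  [P0 ends]
  n4 'b': b→5
  n5 'bb': e→6
  n6 'bbe': c→7
  n7 'bbec': e→8
  n8 'bbece': c→9
  n9 'bbecec': ·  [P2 ends]
  n10 'c': a→18 c→11
  n11 'cc': e→12
  n12 'cce': d→13
  n13 'cced': b→14
  n14 'ccedb': ·  [P3 ends]
  n15 'ab': d→16
  n16 'abd': a→17
  n17 'abda': ·  [P4 ends]
  n18 'ca': a→19
  n19 'caa': c→20
  n20 'caac': b→21
  n21 'caacb': ·  [P5 ends]
  n22 'e': c→23
  n23 'ec': ·  [P6 ends]

BFS fail/out derivation:
  fail(1) 'a': from fail(0)=0 chase 'a': 0 ⇒ 0;  out={1}∪out(0)={1}
  fail(4) 'b': from fail(0)=0 chase 'b': 0 ⇒ 0;  out=∅∪out(0)=∅
  fail(10) 'c': from fail(0)=0 chase 'c': 0 ⇒ 0;  out=∅∪out(0)=∅
  fail(22) 'e': from fail(0)=0 chase 'e': 0 ⇒ 0;  out=∅∪out(0)=∅
  fail(2) 'ae': from fail(1)=0 chase 'e': 0 ⇒ 22;  out=∅∪out(22)=∅
  fail(5) 'bb': from fail(4)=0 chase 'b': 0 ⇒ 4;  out=∅∪out(4)=∅
  fail(11) 'cc': from fail(10)=0 chase 'c': 0 ⇒ 10;  out=∅∪out(10)=∅
  fail(15) 'ab': from fail(1)=0 chase 'b': 0 ⇒ 4;  out=∅∪out(4)=∅
  fail(18) 'ca': from fail(10)=0 chase 'a': 0 ⇒ 1;  out=∅∪out(1)={1}
  fail(23) 'ec': from fail(22)=0 chase 'c': 0 ⇒ 10;  out={6}∪out(10)={6}
  fail(3) 'aeb': from fail(2)=22 chase 'b': 22→0 ⇒ 4;  out={0}∪out(4)={0}
  fail(6) 'bbe': from fail(5)=4 chase 'e': 4→0 ⇒ 22;  out=∅∪out(22)=∅
  fail(12) 'cce': from fail(11)=10 chase 'e': 10→0 ⇒ 22;  out=∅∪out(22)=∅
  fail(16) 'abd': from fail(15)=4 chase 'd': 4→0 ⇒ 0;  out=∅∪out(0)=∅
  fail(19) 'caa': from fail(18)=1 chase 'a': 1→0 ⇒ 1;  out=∅∪out(1)={1}
  fail(7) 'bbec': from fail(6)=22 chase 'c': 22 ⇒ 23;  out=∅∪out(23)={6}
  fail(13) 'cced': from fail(12)=22 chase 'd': 22→0 ⇒ 0;  out=∅∪out(0)=∅
  fail(17) 'abda': from fail(16)=0 chase 'a': 0 ⇒ 1;  out={4}∪out(1)={1,4}
  fail(20) 'caac': from fail(19)=1 chase 'c': 1→0 ⇒ 10;  out=∅∪out(10)=∅
  fail(8) 'bbece': from fail(7)=23 chase 'e': 23→10→0 ⇒ 22;  out=∅∪out(22)=∅
  fail(14) 'ccedb': from fail(13)=0 chase 'b': 0 ⇒ 4;  out={3}∪out(4)={3}
  fail(21) 'caacb': from fail(20)=10 chase 'b': 10→0 ⇒ 4;  out={5}∪out(4)={5}
  fail(9) 'bbecec': from fail(8)=22 chase 'c': 22 ⇒ 23;  out={2}∪out(23)={2,6}

Run:
i=0 'c': node 0→10
i=1 'b': node 10→4 (fail-walked)
i=2 'b': node 4→5
i=3 'e': node 5→6
i=4 'c': node 6→7  ** P6@[3:4]
i=5 'e': node 7→8
i=6 'c': node 8→9  ** P2@[1:6],P6@[5:6]
i=7 'e': node 9→22 (fail-walked)
i=8 'c': node 22→23  ** P6@[7:8]
i=9 'e': node 23→22 (fail-walked)
i=10 'a': node 22→1 (fail-walked)  ** P1@[10:10]
i=11 'e': node 1→2
i=12 'e': node 2→22 (fail-walked)
i=13 'c': node 22→23  ** P6@[12:13]
i=14 'c': node 23→11 (fail-walked)
i=15 'e': node 11→12
i=16 'd': node 12→13
i=17 'b': node 13→14  ** P3@[13:17]
i=18 'e': node 14→22 (fail-walked)
i=19 'c': node 22→23  ** P6@[18:19]
i=20 'e': node 23→22 (fail-walked)
i=21 'c': node 22→23  ** P6@[20:21]
i=22 'b': node 23→4 (fail-walked)
i=23 'c': node 4→10 (fail-walked)
i=24 'c': node 10→11
i=25 'e': node 11→12
i=26 'd': node 12→13
i=27 'b': node 13→14  ** P3@[23:27]
i=28 'b': node 14→5 (fail-walked)
i=29 'a': node 5→1 (fail-walked)  ** P1@[29:29]
i=30 'a': node 1→1 (fail-walked)  ** P1@[30:30]
i=31 'b': node 1→15
i=32 'e': node 15→22 (fail-walked)
i=33 'e': node 22→22 (fail-walked)
i=34 'd': node 22→0 (fail-walked)
i=35 'c': node 0→10
i=36 'a': node 10→18  ** P1@[36:36]
i=37 'a': node 18→19  ** P1@[37:37]
i=38 'c': node 19→20
i=39 'b': node 20→21  ** P5@[35:39]
i=40 'a': node 21→1 (fail-walked)  ** P1@[40:40]
i=41 'b': node 1→15
i=42 'd': node 15→16
i=43 'a': node 16→17  ** P1@[43:43],P4@[40:43]
i=44 'c': node 17→10 (fail-walked)
i=45 'c': node 10→11
i=46 'c': node 11→11 (fail-walked)
i=47 'a': node 11→18 (fail-walked)  ** P1@[47:47]
i=48 'a': node 18→19  ** P1@[48:48]
i=49 'c': node 19→20
i=50 'b': node 20→21  ** P5@[46:50]
i=51 'd': node 21→0 (fail-walked)
i=52 'a': node 0→1  ** P1@[52:52]
i=53 'e': node 1→2
i=54 'b': node 2→3  ** P0@[52:54]
i=55 'a': node 3→1 (fail-walked)  ** P1@[55:55]
i=56 'b': node 1→15
i=57 'e': node 15→22 (fail-walked)
i=58 'a': node 22→1 (fail-walked)  ** P1@[58:58]
i=59 'c': node 1→10 (fail-walked)
i=60 'e': node 10→22 (fail-walked)
i=61 'd': node 22→0 (fail-walked)

All matches (sorted): [[4,6],[6,2],[6,6],[8,6],[10,1],[13,6],[17,3],[19,6],[21,6],[27,3],[29,1],[30,1],[36,1],[37,1],[39,5],[40,1],[43,1],[43,4],[47,1],[48,1],[50,5],[52,1],[54,0],[55,1],[58,1]]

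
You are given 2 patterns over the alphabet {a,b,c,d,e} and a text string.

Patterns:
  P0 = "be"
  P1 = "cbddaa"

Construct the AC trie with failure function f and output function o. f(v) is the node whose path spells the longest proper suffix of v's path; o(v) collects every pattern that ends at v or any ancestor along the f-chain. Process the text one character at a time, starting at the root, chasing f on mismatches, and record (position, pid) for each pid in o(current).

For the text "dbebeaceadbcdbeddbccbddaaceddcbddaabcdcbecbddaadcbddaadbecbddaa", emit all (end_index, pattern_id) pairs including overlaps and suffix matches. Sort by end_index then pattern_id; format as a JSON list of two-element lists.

Build automaton:
Trie (insert patterns):
  n0 'ε': b→1 c→3
  n1 'b': e→2
  n2 'be': ·  ←P0
  n3 'c': b→4
  n4 'cb': d→5
  n5 'cbd': d→6
  n6 'cbdd': a→7
  n7 'cbdda': a→8
  n8 'cbddaa': ·  ←P1

BFS fail/out derivation:
  n1('b'): parent n0 fail=0; on 'b' 0 → fail=0;  out ∅∪∅=∅
  n3('c'): parent n0 fail=0; on 'c' 0 → fail=0;  out ∅∪∅=∅
  n2('be'): parent n1 fail=0; on 'e' 0 → fail=0;  out {0}∪∅={0}
  n4('cb'): parent n3 fail=0; on 'b' 0 → fail=1;  out ∅∪∅=∅
  n5('cbd'): parent n4 fail=1; on 'd' 1→0 → fail=0;  out ∅∪∅=∅
  n6('cbdd'): parent n5 fail=0; on 'd' 0 → fail=0;  out ∅∪∅=∅
  n7('cbdda'): parent n6 fail=0; on 'a' 0 → fail=0;  out ∅∪∅=∅
  n8('cbddaa'): parent n7 fail=0; on 'a' 0 → fail=0;  out {1}∪∅={1}

Scan:
[0] read 'd'  n0⇒n0
[1] read 'b'  n0⇒n1
[2] read 'e'  n1⇒n2  ** P0@[1:2]
[3] read 'b'  n2⇒n1 (fail-walked)
[4] read 'e'  n1⇒n2  ** P0@[3:4]
[5] read 'a'  n2⇒n0 (fail-walked)
[6] read 'c'  n0⇒n3
[7] read 'e'  n3⇒n0 (fail-walked)
[8] read 'a'  n0⇒n0
[9] read 'd'  n0⇒n0
[10] read 'b'  n0⇒n1
[11] read 'c'  n1⇒n3 (fail-walked)
[12] read 'd'  n3⇒n0 (fail-walked)
[13] read 'b'  n0⇒n1
[14] read 'e'  n1⇒n2  ** P0@[13:14]
[15] read 'd'  n2⇒n0 (fail-walked)
[16] read 'd'  n0⇒n0
[17] read 'b'  n0⇒n1
[18] read 'c'  n1⇒n3 (fail-walked)
[19] read 'c'  n3⇒n3 (fail-walked)
[20] read 'b'  n3⇒n4
[21] read 'd'  n4⇒n5
[22] read 'd'  n5⇒n6
[23] read 'a'  n6⇒n7
[24] read 'a'  n7⇒n8  ** P1@[19:24]
[25] read 'c'  n8⇒n3 (fail-walked)
[26] read 'e'  n3⇒n0 (fail-walked)
[27] read 'd'  n0⇒n0
[28] read 'd'  n0⇒n0
[29] read 'c'  n0⇒n3
[30] read 'b'  n3⇒n4
[31] read 'd'  n4⇒n5
[32] read 'd'  n5⇒n6
[33] read 'a'  n6⇒n7
[34] read 'a'  n7⇒n8  ** P1@[29:34]
[35] read 'b'  n8⇒n1 (fail-walked)
[36] read 'c'  n1⇒n3 (fail-walked)
[37] read 'd'  n3⇒n0 (fail-walked)
[38] read 'c'  n0⇒n3
[39] read 'b'  n3⇒n4
[40] read 'e'  n4⇒n2 (fail-walked)  ** P0@[39:40]
[41] read 'c'  n2⇒n3 (fail-walked)
[42] read 'b'  n3⇒n4
[43] read 'd'  n4⇒n5
[44] read 'd'  n5⇒n6
[45] read 'a'  n6⇒n7
[46] read 'a'  n7⇒n8  ** P1@[41:46]
[47] read 'd'  n8⇒n0 (fail-walked)
[48] read 'c'  n0⇒n3
[49] read 'b'  n3⇒n4
[50] read 'd'  n4⇒n5
[51] read 'd'  n5⇒n6
[52] read 'a'  n6⇒n7
[53] read 'a'  n7⇒n8  ** P1@[48:53]
[54] read 'd'  n8⇒n0 (fail-walked)
[55] read 'b'  n0⇒n1
[56] read 'e'  n1⇒n2  ** P0@[55:56]
[57] read 'c'  n2⇒n3 (fail-walked)
[58] read 'b'  n3⇒n4
[59] read 'd'  n4⇒n5
[60] read 'd'  n5⇒n6
[61] read 'a'  n6⇒n7
[62] read 'a'  n7⇒n8  ** P1@[57:62]

All matches (sorted): [[2,0],[4,0],[14,0],[24,1],[34,1],[40,0],[46,1],[53,1],[56,0],[62,1]]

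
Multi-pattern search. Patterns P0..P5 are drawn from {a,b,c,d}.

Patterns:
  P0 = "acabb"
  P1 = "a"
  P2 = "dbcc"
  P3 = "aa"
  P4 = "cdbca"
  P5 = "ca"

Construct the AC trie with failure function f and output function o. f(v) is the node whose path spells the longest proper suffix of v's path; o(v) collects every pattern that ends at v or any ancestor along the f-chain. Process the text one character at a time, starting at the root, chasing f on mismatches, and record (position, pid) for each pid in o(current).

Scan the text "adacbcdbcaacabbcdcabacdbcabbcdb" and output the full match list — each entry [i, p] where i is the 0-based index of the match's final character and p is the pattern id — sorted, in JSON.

Construct AC machine:
Trie (insert patterns):
  0='ε' goto a→1 c→11 d→6
  1='a' goto a→10 c→2  [P1 ends]
  2='ac' goto a→3
  3='aca' goto b→4
  4='acab' goto b→5
  5='acabb' goto ·  [P0 ends]
  6='d' goto b→7
  7='db' goto c→8
  8='dbc' goto c→9
  9='dbcc' goto ·  [P2 ends]
  10='aa' goto ·  [P3 ends]
  11='c' goto a→16 d→12
  12='cd' goto b→13
  13='cdb' goto c→14
  14='cdbc' goto a→15
  15='cdbca' goto ·  [P4 ends]
  16='ca' goto ·  [P5 ends]

Failure links (BFS by depth):
  fail(1) 'a': from fail(0)=0 chase 'a': 0 ⇒ 0;  out={1}∪out(0)={1}
  fail(6) 'd': from fail(0)=0 chase 'd': 0 ⇒ 0;  out=∅∪out(0)=∅
  fail(11) 'c': from fail(0)=0 chase 'c': 0 ⇒ 0;  out=∅∪out(0)=∅
  fail(2) 'ac': from fail(1)=0 chase 'c': 0 ⇒ 11;  out=∅∪out(11)=∅
  fail(7) 'db': from fail(6)=0 chase 'b': 0 ⇒ 0;  out=∅∪out(0)=∅
  fail(10) 'aa': from fail(1)=0 chase 'a': 0 ⇒ 1;  out={3}∪out(1)={1,3}
  fail(12) 'cd': from fail(11)=0 chase 'd': 0 ⇒ 6;  out=∅∪out(6)=∅
  fail(16) 'ca': from fail(11)=0 chase 'a': 0 ⇒ 1;  out={5}∪out(1)={1,5}
  fail(3) 'aca': from fail(2)=11 chase 'a': 11 ⇒ 16;  out=∅∪out(16)={1,5}
  fail(8) 'dbc': from fail(7)=0 chase 'c': 0 ⇒ 11;  out=∅∪out(11)=∅
  fail(13) 'cdb': from fail(12)=6 chase 'b': 6 ⇒ 7;  out=∅∪out(7)=∅
  fail(4) 'acab': from fail(3)=16 chase 'b': 16→1→0 ⇒ 0;  out=∅∪out(0)=∅
  fail(9) 'dbcc': from fail(8)=11 chase 'c': 11→0 ⇒ 11;  out={2}∪out(11)={2}
  fail(14) 'cdbc': from fail(13)=7 chase 'c': 7 ⇒ 8;  out=∅∪out(8)=∅
  fail(5) 'acabb': from fail(4)=0 chase 'b': 0 ⇒ 0;  out={0}∪out(0)={0}
  fail(15) 'cdbca': from fail(14)=8 chase 'a': 8→11 ⇒ 16;  out={4}∪out(16)={1,4,5}

Text stream:
i=0 'a': node 0→1  → match P1@[0:0]
i=1 'd': node 1→6 (via fail)
i=2 'a': node 6→1 (via fail)  → match P1@[2:2]
i=3 'c': node 1→2
i=4 'b': node 2→0 (via fail)
i=5 'c': node 0→11
i=6 'd': node 11→12
i=7 'b': node 12→13
i=8 'c': node 13→14
i=9 'a': node 14→15  → match P1@[9:9],P4@[5:9],P5@[8:9]
i=10 'a': node 15→10 (via fail)  → match P1@[10:10],P3@[9:10]
i=11 'c': node 10→2 (via fail)
i=12 'a': node 2→3  → match P1@[12:12],P5@[11:12]
i=13 'b': node 3→4
i=14 'b': node 4→5  → match P0@[10:14]
i=15 'c': node 5→11 (via fail)
i=16 'd': node 11→12
i=17 'c': node 12→11 (via fail)
i=18 'a': node 11→16  → match P1@[18:18],P5@[17:18]
i=19 'b': node 16→0 (via fail)
i=20 'a': node 0→1  → match P1@[20:20]
i=21 'c': node 1→2
i=22 'd': node 2→12 (via fail)
i=23 'b': node 12→13
i=24 'c': node 13→14
i=25 'a': node 14→15  → match P1@[25:25],P4@[21:25],P5@[24:25]
i=26 'b': node 15→0 (via fail)
i=27 'b': node 0→0
i=28 'c': node 0→11
i=29 'd': node 11→12
i=30 'b': node 12→13

Result: [[0,1],[2,1],[9,1],[9,4],[9,5],[10,1],[10,3],[12,1],[12,5],[14,0],[18,1],[18,5],[20,1],[25,1],[25,4],[25,5]]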